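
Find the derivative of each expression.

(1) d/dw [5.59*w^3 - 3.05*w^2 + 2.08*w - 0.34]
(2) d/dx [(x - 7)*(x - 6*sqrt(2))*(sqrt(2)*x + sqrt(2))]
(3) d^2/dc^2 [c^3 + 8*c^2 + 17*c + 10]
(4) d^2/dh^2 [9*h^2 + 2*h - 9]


(1) = 16.77*w^2 - 6.1*w + 2.08
(2) = 3*sqrt(2)*x^2 - 24*x - 12*sqrt(2)*x - 7*sqrt(2) + 72
(3) = 6*c + 16
(4) = 18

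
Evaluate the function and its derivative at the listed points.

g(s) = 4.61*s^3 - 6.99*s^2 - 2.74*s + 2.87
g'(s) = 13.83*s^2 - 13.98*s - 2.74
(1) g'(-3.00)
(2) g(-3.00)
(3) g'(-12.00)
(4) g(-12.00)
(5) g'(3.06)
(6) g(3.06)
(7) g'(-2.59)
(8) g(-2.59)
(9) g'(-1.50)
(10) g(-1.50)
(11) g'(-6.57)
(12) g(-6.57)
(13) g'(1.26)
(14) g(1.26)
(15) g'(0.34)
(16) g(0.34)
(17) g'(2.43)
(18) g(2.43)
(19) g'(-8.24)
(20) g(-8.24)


(1) = 163.67
(2) = -176.29
(3) = 2156.54
(4) = -8936.89
(5) = 83.98
(6) = 61.12
(7) = 126.24
(8) = -117.02
(9) = 49.35
(10) = -24.31
(11) = 686.08
(12) = -1588.22
(13) = 1.60
(14) = -2.46
(15) = -5.89
(16) = 1.31
(17) = 44.95
(18) = 21.09
(19) = 1051.48
(20) = -3028.34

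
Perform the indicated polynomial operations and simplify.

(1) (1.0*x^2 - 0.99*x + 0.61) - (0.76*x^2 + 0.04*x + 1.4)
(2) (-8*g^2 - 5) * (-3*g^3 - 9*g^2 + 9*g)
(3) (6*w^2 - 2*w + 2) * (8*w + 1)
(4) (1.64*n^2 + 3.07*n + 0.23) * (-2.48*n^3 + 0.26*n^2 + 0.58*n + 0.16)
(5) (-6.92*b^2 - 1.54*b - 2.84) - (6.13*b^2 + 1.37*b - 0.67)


(1) = 0.24*x^2 - 1.03*x - 0.79
(2) = 24*g^5 + 72*g^4 - 57*g^3 + 45*g^2 - 45*g
(3) = 48*w^3 - 10*w^2 + 14*w + 2
(4) = -4.0672*n^5 - 7.1872*n^4 + 1.179*n^3 + 2.1028*n^2 + 0.6246*n + 0.0368
(5) = -13.05*b^2 - 2.91*b - 2.17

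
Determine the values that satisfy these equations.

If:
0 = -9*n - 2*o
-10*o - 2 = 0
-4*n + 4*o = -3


Then:
No Solution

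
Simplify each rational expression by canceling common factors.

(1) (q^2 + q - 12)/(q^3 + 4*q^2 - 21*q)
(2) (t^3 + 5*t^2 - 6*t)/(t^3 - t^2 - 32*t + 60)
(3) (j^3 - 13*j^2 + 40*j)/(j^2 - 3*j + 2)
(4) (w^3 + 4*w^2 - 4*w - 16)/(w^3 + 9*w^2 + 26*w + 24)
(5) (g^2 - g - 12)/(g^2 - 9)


(1) = (q + 4)/(q^2 + 7*q)
(2) = (t^2 - t)/(t^2 - 7*t + 10)
(3) = (j^3 - 13*j^2 + 40*j)/(j^2 - 3*j + 2)
(4) = (w - 2)/(w + 3)
(5) = (g - 4)/(g - 3)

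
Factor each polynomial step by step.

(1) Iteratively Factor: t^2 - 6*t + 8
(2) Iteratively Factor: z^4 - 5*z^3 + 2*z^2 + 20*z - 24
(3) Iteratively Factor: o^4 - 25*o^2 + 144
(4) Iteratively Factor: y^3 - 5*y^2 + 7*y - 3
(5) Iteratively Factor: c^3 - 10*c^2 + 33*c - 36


(1) = (t - 2)*(t - 4)
(2) = (z - 2)*(z^3 - 3*z^2 - 4*z + 12) = (z - 2)^2*(z^2 - z - 6) = (z - 3)*(z - 2)^2*(z + 2)
(3) = (o - 3)*(o^3 + 3*o^2 - 16*o - 48) = (o - 4)*(o - 3)*(o^2 + 7*o + 12) = (o - 4)*(o - 3)*(o + 3)*(o + 4)
(4) = (y - 3)*(y^2 - 2*y + 1) = (y - 3)*(y - 1)*(y - 1)
(5) = (c - 4)*(c^2 - 6*c + 9) = (c - 4)*(c - 3)*(c - 3)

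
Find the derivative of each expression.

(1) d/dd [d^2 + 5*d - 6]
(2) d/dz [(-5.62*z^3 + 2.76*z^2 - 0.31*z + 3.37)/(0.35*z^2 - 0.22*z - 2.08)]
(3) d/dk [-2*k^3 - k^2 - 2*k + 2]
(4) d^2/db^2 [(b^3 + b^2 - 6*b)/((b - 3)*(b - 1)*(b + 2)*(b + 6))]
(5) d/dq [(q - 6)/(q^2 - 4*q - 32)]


(1) = 2*d + 5
(2) = (-1.967*z^4 + 2.4728*z^3 + 34.5701*z^2 - 13.8406*z + 1.3862)/(0.1225*z^4 - 0.154*z^3 - 1.4076*z^2 + 0.9152*z + 4.3264)
(3) = -6*k^2 - 2*k - 2
(4) = 2*(b^9 + 3*b^8 + 27*b^7 + 77*b^6 + 18*b^5 - 216*b^4 - 378*b^3 + 4428*b^2 - 7128*b - 3888)/(b^12 + 12*b^11 - 3*b^10 - 416*b^9 - 417*b^8 + 5628*b^7 + 4663*b^6 - 33768*b^5 - 15012*b^4 + 89856*b^3 - 3888*b^2 - 93312*b + 46656)
(5) = (q^2 - 4*q - 2*(q - 6)*(q - 2) - 32)/(-q^2 + 4*q + 32)^2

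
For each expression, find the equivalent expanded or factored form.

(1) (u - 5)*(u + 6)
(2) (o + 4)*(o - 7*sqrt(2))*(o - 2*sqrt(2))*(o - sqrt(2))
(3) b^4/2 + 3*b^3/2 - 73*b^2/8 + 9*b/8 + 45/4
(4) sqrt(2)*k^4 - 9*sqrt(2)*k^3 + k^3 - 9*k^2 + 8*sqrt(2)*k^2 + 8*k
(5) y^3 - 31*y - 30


(1) = u^2 + u - 30
(2) = o^4 - 10*sqrt(2)*o^3 + 4*o^3 - 40*sqrt(2)*o^2 + 46*o^2 - 28*sqrt(2)*o + 184*o - 112*sqrt(2)
(3) = (b/2 + 1/2)*(b - 5/2)*(b - 3/2)*(b + 6)
(4) = k*(k - 8)*(k - 1)*(sqrt(2)*k + 1)
(5) = (y - 6)*(y + 1)*(y + 5)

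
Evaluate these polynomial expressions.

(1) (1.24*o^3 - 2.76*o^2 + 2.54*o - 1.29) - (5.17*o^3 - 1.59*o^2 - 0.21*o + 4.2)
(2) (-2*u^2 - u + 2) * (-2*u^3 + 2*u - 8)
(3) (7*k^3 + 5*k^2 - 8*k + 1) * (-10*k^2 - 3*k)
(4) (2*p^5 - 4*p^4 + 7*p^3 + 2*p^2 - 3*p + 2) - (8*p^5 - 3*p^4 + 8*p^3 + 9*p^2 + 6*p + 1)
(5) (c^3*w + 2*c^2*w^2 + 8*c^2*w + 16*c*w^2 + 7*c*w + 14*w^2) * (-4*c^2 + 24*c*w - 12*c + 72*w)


(1) = -3.93*o^3 - 1.17*o^2 + 2.75*o - 5.49
(2) = 4*u^5 + 2*u^4 - 8*u^3 + 14*u^2 + 12*u - 16
(3) = -70*k^5 - 71*k^4 + 65*k^3 + 14*k^2 - 3*k
(4) = -6*p^5 - p^4 - p^3 - 7*p^2 - 9*p + 1
(5) = -4*c^5*w + 16*c^4*w^2 - 44*c^4*w + 48*c^3*w^3 + 176*c^3*w^2 - 124*c^3*w + 528*c^2*w^3 + 496*c^2*w^2 - 84*c^2*w + 1488*c*w^3 + 336*c*w^2 + 1008*w^3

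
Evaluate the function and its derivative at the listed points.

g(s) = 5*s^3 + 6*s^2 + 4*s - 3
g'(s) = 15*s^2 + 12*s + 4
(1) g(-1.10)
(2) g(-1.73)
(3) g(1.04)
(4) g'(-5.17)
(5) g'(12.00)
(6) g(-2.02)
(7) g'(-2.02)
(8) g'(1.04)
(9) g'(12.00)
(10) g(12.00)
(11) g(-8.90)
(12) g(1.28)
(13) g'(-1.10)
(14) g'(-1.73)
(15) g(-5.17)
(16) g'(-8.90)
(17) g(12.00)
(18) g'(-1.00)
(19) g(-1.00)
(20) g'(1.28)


(1) = -6.80
(2) = -17.85
(3) = 13.27
(4) = 342.89
(5) = 2308.00
(6) = -27.81
(7) = 40.97
(8) = 32.70
(9) = 2308.00
(10) = 9549.00
(11) = -3088.18
(12) = 22.44
(13) = 8.95
(14) = 28.13
(15) = -554.25
(16) = 1085.35
(17) = 9549.00
(18) = 7.00
(19) = -6.00
(20) = 43.94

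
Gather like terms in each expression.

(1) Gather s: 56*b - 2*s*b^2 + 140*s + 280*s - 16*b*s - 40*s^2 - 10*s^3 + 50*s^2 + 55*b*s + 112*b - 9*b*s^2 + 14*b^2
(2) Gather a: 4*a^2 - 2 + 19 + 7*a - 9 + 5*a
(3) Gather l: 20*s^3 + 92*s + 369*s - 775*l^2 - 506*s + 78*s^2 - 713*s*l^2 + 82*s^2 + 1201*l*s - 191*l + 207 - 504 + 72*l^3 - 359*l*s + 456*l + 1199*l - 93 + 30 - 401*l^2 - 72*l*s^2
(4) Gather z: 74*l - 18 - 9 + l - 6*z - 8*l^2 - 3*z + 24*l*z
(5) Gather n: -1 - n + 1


(1) = 14*b^2 + 168*b - 10*s^3 + s^2*(10 - 9*b) + s*(-2*b^2 + 39*b + 420)
(2) = 4*a^2 + 12*a + 8
(3) = 72*l^3 + l^2*(-713*s - 1176) + l*(-72*s^2 + 842*s + 1464) + 20*s^3 + 160*s^2 - 45*s - 360
(4) = -8*l^2 + 75*l + z*(24*l - 9) - 27
(5) = -n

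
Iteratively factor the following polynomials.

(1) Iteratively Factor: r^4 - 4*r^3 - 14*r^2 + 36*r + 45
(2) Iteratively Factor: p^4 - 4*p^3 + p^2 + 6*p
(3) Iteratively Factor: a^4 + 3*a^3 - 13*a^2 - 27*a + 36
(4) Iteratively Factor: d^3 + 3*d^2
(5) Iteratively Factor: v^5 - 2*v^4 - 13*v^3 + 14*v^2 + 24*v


(1) = (r + 1)*(r^3 - 5*r^2 - 9*r + 45) = (r - 5)*(r + 1)*(r^2 - 9) = (r - 5)*(r - 3)*(r + 1)*(r + 3)
(2) = (p - 3)*(p^3 - p^2 - 2*p) = (p - 3)*(p + 1)*(p^2 - 2*p) = (p - 3)*(p - 2)*(p + 1)*(p)
(3) = (a - 3)*(a^3 + 6*a^2 + 5*a - 12) = (a - 3)*(a + 3)*(a^2 + 3*a - 4) = (a - 3)*(a + 3)*(a + 4)*(a - 1)
(4) = (d + 3)*(d^2) = d*(d + 3)*(d)
(5) = (v + 1)*(v^4 - 3*v^3 - 10*v^2 + 24*v) = v*(v + 1)*(v^3 - 3*v^2 - 10*v + 24) = v*(v - 2)*(v + 1)*(v^2 - v - 12) = v*(v - 2)*(v + 1)*(v + 3)*(v - 4)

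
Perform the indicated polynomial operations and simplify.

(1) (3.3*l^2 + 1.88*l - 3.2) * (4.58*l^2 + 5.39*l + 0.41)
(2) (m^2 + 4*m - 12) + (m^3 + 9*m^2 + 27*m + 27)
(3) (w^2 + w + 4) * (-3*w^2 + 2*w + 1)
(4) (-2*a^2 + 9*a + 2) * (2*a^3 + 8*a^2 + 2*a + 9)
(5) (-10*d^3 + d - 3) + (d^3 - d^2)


(1) = 15.114*l^4 + 26.3974*l^3 - 3.1698*l^2 - 16.4772*l - 1.312
(2) = m^3 + 10*m^2 + 31*m + 15
(3) = -3*w^4 - w^3 - 9*w^2 + 9*w + 4
(4) = -4*a^5 + 2*a^4 + 72*a^3 + 16*a^2 + 85*a + 18
(5) = -9*d^3 - d^2 + d - 3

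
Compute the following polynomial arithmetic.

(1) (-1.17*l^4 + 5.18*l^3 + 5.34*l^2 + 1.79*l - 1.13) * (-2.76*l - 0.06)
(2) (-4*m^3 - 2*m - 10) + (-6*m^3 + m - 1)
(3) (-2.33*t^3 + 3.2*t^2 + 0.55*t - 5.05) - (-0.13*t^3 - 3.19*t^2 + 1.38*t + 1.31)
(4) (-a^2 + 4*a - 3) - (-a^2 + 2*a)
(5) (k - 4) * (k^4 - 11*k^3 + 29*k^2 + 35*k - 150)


(1) = 3.2292*l^5 - 14.2266*l^4 - 15.0492*l^3 - 5.2608*l^2 + 3.0114*l + 0.0678
(2) = -10*m^3 - m - 11
(3) = -2.2*t^3 + 6.39*t^2 - 0.83*t - 6.36
(4) = 2*a - 3
(5) = k^5 - 15*k^4 + 73*k^3 - 81*k^2 - 290*k + 600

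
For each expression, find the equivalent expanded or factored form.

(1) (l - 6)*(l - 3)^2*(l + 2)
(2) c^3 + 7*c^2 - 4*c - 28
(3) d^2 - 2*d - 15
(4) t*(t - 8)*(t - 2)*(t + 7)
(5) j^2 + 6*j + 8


(1) = l^4 - 10*l^3 + 21*l^2 + 36*l - 108
(2) = (c - 2)*(c + 2)*(c + 7)
(3) = (d - 5)*(d + 3)
(4) = t^4 - 3*t^3 - 54*t^2 + 112*t
(5) = (j + 2)*(j + 4)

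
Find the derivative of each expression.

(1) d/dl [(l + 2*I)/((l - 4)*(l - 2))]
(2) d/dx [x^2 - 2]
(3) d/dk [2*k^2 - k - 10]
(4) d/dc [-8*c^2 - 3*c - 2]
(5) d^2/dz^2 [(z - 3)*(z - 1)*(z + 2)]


(1) = (-l^2 - 4*I*l + 8 + 12*I)/(l^4 - 12*l^3 + 52*l^2 - 96*l + 64)
(2) = 2*x
(3) = 4*k - 1
(4) = -16*c - 3
(5) = 6*z - 4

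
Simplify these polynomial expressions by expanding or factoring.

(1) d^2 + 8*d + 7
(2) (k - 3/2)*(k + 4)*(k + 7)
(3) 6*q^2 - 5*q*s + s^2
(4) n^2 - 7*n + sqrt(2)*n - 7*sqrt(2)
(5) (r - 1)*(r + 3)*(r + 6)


(1) = (d + 1)*(d + 7)
(2) = k^3 + 19*k^2/2 + 23*k/2 - 42
(3) = (-3*q + s)*(-2*q + s)
(4) = (n - 7)*(n + sqrt(2))
(5) = r^3 + 8*r^2 + 9*r - 18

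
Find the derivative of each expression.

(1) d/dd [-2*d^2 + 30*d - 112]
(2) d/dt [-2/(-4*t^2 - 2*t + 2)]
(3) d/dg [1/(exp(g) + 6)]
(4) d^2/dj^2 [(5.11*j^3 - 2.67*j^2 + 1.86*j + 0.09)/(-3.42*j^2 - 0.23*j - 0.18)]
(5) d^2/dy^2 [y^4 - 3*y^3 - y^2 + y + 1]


(1) = 30 - 4*d
(2) = (-4*t - 1)/(2*t^2 + t - 1)^2
(3) = -exp(g)/(exp(g) + 6)^2
(4) = (-41.960258*j^3 - 17.447292*j^2 + 5.451948*j + 0.42831)/(40.001688*j^6 + 8.070516*j^5 + 6.85881*j^4 + 0.861695*j^3 + 0.36099*j^2 + 0.022356*j + 0.005832)
(5) = 12*y^2 - 18*y - 2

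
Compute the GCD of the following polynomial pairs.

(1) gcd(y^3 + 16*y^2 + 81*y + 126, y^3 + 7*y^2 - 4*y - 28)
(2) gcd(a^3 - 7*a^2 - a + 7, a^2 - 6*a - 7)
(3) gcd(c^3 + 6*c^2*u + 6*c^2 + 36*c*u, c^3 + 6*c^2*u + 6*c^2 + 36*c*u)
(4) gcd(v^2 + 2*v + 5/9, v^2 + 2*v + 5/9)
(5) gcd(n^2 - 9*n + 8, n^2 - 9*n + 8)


(1) = gcd((y + 3)*(y + 6)*(y + 7), (y - 2)*(y + 2)*(y + 7)) = y + 7
(2) = a^2 - 6*a - 7
(3) = gcd(c*(c + 6)*(c + 6*u), c*(c + 6)*(c + 6*u)) = c^3 + 6*c^2*u + 6*c^2 + 36*c*u
(4) = gcd((v + 1/3)*(v + 5/3), (v + 1/3)*(v + 5/3)) = v^2 + 2*v + 5/9
(5) = gcd((n - 8)*(n - 1), (n - 8)*(n - 1)) = n^2 - 9*n + 8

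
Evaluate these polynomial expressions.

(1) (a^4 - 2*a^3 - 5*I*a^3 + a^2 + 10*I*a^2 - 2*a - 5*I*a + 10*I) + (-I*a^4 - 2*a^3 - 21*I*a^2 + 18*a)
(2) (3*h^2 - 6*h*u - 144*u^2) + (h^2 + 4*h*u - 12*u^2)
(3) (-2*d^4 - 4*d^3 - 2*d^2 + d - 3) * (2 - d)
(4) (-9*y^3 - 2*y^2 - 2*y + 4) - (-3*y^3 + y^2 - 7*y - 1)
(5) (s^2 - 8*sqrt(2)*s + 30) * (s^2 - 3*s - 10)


(1) = a^4 - I*a^4 - 4*a^3 - 5*I*a^3 + a^2 - 11*I*a^2 + 16*a - 5*I*a + 10*I
(2) = 4*h^2 - 2*h*u - 156*u^2
(3) = 2*d^5 - 6*d^3 - 5*d^2 + 5*d - 6
(4) = -6*y^3 - 3*y^2 + 5*y + 5
(5) = s^4 - 8*sqrt(2)*s^3 - 3*s^3 + 20*s^2 + 24*sqrt(2)*s^2 - 90*s + 80*sqrt(2)*s - 300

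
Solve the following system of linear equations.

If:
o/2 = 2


Then:
o = 4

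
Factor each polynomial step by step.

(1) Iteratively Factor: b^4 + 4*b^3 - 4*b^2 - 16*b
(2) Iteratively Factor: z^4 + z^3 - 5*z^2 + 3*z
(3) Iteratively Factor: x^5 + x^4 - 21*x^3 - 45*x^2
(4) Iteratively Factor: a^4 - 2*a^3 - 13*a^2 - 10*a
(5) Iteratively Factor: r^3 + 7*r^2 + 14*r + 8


(1) = (b + 4)*(b^3 - 4*b) = b*(b + 4)*(b^2 - 4) = b*(b + 2)*(b + 4)*(b - 2)
(2) = (z + 3)*(z^3 - 2*z^2 + z) = (z - 1)*(z + 3)*(z^2 - z) = z*(z - 1)*(z + 3)*(z - 1)
(3) = (x)*(x^4 + x^3 - 21*x^2 - 45*x) = x*(x + 3)*(x^3 - 2*x^2 - 15*x) = x^2*(x + 3)*(x^2 - 2*x - 15) = x^2*(x - 5)*(x + 3)*(x + 3)
(4) = (a + 2)*(a^3 - 4*a^2 - 5*a) = a*(a + 2)*(a^2 - 4*a - 5) = a*(a + 1)*(a + 2)*(a - 5)
(5) = (r + 1)*(r^2 + 6*r + 8) = (r + 1)*(r + 4)*(r + 2)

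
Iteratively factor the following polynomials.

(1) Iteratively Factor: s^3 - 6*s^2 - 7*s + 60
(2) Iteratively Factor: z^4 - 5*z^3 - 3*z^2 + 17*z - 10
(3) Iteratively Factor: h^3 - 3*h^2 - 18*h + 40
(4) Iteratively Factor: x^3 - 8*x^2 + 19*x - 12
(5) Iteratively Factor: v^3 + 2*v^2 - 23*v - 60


(1) = (s + 3)*(s^2 - 9*s + 20) = (s - 4)*(s + 3)*(s - 5)
(2) = (z - 1)*(z^3 - 4*z^2 - 7*z + 10) = (z - 5)*(z - 1)*(z^2 + z - 2) = (z - 5)*(z - 1)*(z + 2)*(z - 1)
(3) = (h - 5)*(h^2 + 2*h - 8) = (h - 5)*(h + 4)*(h - 2)
(4) = (x - 3)*(x^2 - 5*x + 4) = (x - 3)*(x - 1)*(x - 4)
(5) = (v + 4)*(v^2 - 2*v - 15) = (v - 5)*(v + 4)*(v + 3)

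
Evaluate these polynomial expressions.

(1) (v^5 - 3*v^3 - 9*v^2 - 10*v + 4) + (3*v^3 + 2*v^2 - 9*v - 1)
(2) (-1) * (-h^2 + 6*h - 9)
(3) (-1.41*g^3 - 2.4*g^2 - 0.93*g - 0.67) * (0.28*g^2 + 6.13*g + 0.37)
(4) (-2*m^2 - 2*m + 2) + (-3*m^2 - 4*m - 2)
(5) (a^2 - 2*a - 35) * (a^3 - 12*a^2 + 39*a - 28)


(1) = v^5 - 7*v^2 - 19*v + 3
(2) = h^2 - 6*h + 9
(3) = -0.3948*g^5 - 9.3153*g^4 - 15.4941*g^3 - 6.7765*g^2 - 4.4512*g - 0.2479
(4) = -5*m^2 - 6*m
(5) = a^5 - 14*a^4 + 28*a^3 + 314*a^2 - 1309*a + 980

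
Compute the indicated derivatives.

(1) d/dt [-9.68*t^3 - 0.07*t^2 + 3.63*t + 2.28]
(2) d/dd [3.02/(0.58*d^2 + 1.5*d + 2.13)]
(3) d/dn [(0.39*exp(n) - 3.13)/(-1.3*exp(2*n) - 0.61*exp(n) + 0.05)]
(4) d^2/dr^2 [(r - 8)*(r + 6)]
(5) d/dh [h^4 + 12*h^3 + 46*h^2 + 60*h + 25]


(1) = -29.04*t^2 - 0.14*t + 3.63
(2) = (-3.5032*d - 4.53)/(0.58*d^2 + 1.5*d + 2.13)^2
(3) = (0.507*exp(2*n) - 8.138*exp(n) - 1.8898)*exp(n)/(1.69*exp(4*n) + 1.586*exp(3*n) + 0.2421*exp(2*n) - 0.061*exp(n) + 0.0025)
(4) = 2
(5) = 4*h^3 + 36*h^2 + 92*h + 60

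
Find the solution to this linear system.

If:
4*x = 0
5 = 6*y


Then:
x = 0
y = 5/6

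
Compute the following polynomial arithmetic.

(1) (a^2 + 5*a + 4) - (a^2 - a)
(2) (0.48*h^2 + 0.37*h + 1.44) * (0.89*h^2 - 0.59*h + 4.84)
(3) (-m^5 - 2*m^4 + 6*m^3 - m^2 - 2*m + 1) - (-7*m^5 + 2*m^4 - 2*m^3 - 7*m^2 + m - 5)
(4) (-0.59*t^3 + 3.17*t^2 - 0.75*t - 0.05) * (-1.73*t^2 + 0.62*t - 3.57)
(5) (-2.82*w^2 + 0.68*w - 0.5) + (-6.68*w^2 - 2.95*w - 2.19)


(1) = 6*a + 4
(2) = 0.4272*h^4 + 0.0461*h^3 + 3.3865*h^2 + 0.9412*h + 6.9696
(3) = 6*m^5 - 4*m^4 + 8*m^3 + 6*m^2 - 3*m + 6
(4) = 1.0207*t^5 - 5.8499*t^4 + 5.3692*t^3 - 11.6954*t^2 + 2.6465*t + 0.1785
(5) = -9.5*w^2 - 2.27*w - 2.69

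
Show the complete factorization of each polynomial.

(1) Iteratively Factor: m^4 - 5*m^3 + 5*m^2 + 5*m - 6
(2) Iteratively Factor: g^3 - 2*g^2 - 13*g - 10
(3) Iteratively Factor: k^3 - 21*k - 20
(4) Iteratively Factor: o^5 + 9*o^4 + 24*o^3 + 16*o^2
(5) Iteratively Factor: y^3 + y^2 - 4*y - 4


(1) = (m + 1)*(m^3 - 6*m^2 + 11*m - 6) = (m - 3)*(m + 1)*(m^2 - 3*m + 2) = (m - 3)*(m - 1)*(m + 1)*(m - 2)
(2) = (g - 5)*(g^2 + 3*g + 2) = (g - 5)*(g + 1)*(g + 2)
(3) = (k - 5)*(k^2 + 5*k + 4) = (k - 5)*(k + 4)*(k + 1)
(4) = (o + 1)*(o^4 + 8*o^3 + 16*o^2) = o*(o + 1)*(o^3 + 8*o^2 + 16*o) = o*(o + 1)*(o + 4)*(o^2 + 4*o) = o^2*(o + 1)*(o + 4)*(o + 4)
(5) = (y + 2)*(y^2 - y - 2) = (y + 1)*(y + 2)*(y - 2)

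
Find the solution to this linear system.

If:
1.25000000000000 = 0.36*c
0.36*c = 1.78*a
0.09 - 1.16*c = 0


Then:
No Solution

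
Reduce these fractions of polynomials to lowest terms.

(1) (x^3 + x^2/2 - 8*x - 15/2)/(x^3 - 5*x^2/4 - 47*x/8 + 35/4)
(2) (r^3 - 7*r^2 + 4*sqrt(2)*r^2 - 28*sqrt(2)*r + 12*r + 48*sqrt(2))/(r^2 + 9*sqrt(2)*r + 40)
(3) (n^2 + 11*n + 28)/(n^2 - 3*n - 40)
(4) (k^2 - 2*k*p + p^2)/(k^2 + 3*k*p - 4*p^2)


(1) = (4*x^2 - 8*x - 12)/(4*x^2 - 15*x + 14)
(2) = (r^2 - 7*r + 12)/(r + 5*sqrt(2))
(3) = (n^2 + 11*n + 28)/(n^2 - 3*n - 40)
(4) = (k - p)/(k + 4*p)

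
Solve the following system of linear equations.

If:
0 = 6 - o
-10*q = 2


Then:
o = 6
q = -1/5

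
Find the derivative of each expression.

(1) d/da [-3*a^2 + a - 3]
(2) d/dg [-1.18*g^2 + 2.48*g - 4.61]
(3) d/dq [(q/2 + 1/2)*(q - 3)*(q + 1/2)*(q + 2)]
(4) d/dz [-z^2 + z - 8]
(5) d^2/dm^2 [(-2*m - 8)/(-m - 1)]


(1) = 1 - 6*a
(2) = 2.48 - 2.36*g
(3) = 2*q^3 + 3*q^2/4 - 7*q - 19/4
(4) = 1 - 2*z
(5) = 12/(m + 1)^3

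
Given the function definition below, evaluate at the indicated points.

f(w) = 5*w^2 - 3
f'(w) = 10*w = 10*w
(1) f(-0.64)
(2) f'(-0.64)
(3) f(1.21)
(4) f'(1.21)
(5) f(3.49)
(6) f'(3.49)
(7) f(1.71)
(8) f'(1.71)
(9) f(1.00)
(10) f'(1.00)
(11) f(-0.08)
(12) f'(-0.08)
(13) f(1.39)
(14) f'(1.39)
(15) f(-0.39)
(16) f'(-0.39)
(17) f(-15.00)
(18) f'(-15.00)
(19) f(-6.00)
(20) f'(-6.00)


(1) = -0.95
(2) = -6.40
(3) = 4.32
(4) = 12.10
(5) = 57.90
(6) = 34.90
(7) = 11.62
(8) = 17.10
(9) = 2.00
(10) = 10.00
(11) = -2.97
(12) = -0.80
(13) = 6.66
(14) = 13.90
(15) = -2.24
(16) = -3.90
(17) = 1122.00
(18) = -150.00
(19) = 177.00
(20) = -60.00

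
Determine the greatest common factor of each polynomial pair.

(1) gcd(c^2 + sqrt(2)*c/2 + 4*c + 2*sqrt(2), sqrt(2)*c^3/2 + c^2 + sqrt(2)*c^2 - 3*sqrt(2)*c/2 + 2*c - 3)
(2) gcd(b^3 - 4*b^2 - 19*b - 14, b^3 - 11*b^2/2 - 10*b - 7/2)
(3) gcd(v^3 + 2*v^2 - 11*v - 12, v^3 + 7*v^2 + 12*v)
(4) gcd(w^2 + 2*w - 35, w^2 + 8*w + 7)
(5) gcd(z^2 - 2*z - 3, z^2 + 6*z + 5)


(1) = gcd((c + 4)*(c + sqrt(2)/2), (c - 1)*(c + 3)*(sqrt(2)*c/2 + 1)) = 1
(2) = gcd((b - 7)*(b + 1)*(b + 2), (b - 7)*(b + 1/2)*(b + 1)) = b^2 - 6*b - 7
(3) = v + 4
(4) = gcd((w - 5)*(w + 7), (w + 1)*(w + 7)) = w + 7
(5) = gcd((z - 3)*(z + 1), (z + 1)*(z + 5)) = z + 1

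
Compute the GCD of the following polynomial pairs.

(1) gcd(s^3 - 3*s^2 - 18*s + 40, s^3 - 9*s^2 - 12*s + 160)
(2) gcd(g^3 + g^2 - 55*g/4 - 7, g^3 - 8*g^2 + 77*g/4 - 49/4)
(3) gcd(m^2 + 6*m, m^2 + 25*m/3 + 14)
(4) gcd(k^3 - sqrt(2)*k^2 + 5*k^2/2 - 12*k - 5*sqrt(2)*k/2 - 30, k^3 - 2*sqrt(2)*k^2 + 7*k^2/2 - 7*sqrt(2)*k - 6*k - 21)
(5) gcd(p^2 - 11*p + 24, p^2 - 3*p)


(1) = gcd((s - 5)*(s - 2)*(s + 4), (s - 8)*(s - 5)*(s + 4)) = s^2 - s - 20
(2) = g - 7/2
(3) = m + 6
(4) = k - 3*sqrt(2)
(5) = p - 3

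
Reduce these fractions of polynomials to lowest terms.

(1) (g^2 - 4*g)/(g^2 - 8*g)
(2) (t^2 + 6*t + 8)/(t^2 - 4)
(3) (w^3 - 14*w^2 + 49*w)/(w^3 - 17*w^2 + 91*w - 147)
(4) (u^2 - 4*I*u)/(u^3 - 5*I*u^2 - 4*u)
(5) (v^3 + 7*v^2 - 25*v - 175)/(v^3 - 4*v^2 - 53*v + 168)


(1) = (g - 4)/(g - 8)
(2) = (t + 4)/(t - 2)
(3) = w/(w - 3)
(4) = 1/(u - I)
(5) = (v^2 - 25)/(v^2 - 11*v + 24)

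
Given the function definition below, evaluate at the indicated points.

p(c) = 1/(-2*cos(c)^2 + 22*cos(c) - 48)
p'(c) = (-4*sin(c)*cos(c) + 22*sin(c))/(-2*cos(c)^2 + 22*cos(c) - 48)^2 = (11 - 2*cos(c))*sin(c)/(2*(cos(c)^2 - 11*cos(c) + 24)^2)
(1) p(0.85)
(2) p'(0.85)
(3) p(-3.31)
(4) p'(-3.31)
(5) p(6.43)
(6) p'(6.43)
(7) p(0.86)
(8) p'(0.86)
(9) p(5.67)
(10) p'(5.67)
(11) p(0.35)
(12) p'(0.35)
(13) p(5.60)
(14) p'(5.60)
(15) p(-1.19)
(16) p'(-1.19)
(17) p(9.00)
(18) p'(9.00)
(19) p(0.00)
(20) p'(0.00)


(1) = -0.03
(2) = 0.01
(3) = -0.01
(4) = 0.00
(5) = -0.04
(6) = 0.00
(7) = -0.03
(8) = 0.01
(9) = -0.03
(10) = -0.01
(11) = -0.03
(12) = 0.01
(13) = -0.03
(14) = -0.01
(15) = -0.02
(16) = -0.01
(17) = -0.01
(18) = 0.00
(19) = -0.04
(20) = 0.00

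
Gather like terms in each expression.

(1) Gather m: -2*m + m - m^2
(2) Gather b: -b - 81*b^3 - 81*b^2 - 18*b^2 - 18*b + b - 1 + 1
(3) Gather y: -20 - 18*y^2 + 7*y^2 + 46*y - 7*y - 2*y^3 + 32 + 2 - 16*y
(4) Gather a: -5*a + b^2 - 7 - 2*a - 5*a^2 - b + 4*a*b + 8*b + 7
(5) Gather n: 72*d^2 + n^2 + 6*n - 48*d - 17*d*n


(1) = -m^2 - m
(2) = -81*b^3 - 99*b^2 - 18*b
(3) = -2*y^3 - 11*y^2 + 23*y + 14
(4) = -5*a^2 + a*(4*b - 7) + b^2 + 7*b
(5) = 72*d^2 - 48*d + n^2 + n*(6 - 17*d)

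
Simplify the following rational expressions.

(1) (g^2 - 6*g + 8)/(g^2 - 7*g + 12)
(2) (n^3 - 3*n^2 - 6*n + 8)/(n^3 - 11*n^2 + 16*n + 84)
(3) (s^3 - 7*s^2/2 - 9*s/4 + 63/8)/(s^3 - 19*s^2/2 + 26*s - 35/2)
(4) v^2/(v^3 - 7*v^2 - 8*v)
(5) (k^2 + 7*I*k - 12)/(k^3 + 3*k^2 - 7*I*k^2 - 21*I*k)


(1) = (g - 2)/(g - 3)
(2) = (n^2 - 5*n + 4)/(n^2 - 13*n + 42)
(3) = (4*s^2 - 9)/(4*s^2 - 24*s + 20)
(4) = v/(v^2 - 7*v - 8)
(5) = (k^2 + 7*I*k - 12)/(k^3 + k^2*(3 - 7*I) - 21*I*k)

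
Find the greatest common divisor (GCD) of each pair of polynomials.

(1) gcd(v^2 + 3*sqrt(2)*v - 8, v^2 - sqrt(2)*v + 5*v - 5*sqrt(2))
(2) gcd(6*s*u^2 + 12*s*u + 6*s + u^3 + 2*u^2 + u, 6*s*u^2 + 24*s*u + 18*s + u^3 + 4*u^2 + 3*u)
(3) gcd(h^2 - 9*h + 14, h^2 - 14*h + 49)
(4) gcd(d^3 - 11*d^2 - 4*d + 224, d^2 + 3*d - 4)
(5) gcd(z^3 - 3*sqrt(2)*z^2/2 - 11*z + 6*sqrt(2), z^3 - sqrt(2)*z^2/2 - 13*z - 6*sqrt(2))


(1) = v - sqrt(2)
(2) = 6*s*u + 6*s + u^2 + u
(3) = gcd((h - 7)*(h - 2), (h - 7)^2) = h - 7
(4) = d + 4
(5) = gcd((z - 3*sqrt(2))*(z - sqrt(2)/2)*(z + 2*sqrt(2)), (z - 3*sqrt(2))*(z + sqrt(2)/2)*(z + 2*sqrt(2))) = z^2 - sqrt(2)*z - 12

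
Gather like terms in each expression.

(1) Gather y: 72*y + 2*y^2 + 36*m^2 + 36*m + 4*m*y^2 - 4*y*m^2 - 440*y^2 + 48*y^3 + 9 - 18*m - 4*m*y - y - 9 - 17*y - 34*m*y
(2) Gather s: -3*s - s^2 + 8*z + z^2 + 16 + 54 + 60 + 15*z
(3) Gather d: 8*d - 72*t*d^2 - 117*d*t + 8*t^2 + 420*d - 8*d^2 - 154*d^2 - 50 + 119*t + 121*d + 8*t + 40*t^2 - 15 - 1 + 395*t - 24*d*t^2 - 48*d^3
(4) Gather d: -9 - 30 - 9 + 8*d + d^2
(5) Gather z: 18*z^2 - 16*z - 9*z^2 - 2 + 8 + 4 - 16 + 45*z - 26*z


(1) = 36*m^2 + 18*m + 48*y^3 + y^2*(4*m - 438) + y*(-4*m^2 - 38*m + 54)
(2) = -s^2 - 3*s + z^2 + 23*z + 130
(3) = -48*d^3 + d^2*(-72*t - 162) + d*(-24*t^2 - 117*t + 549) + 48*t^2 + 522*t - 66
(4) = d^2 + 8*d - 48
(5) = 9*z^2 + 3*z - 6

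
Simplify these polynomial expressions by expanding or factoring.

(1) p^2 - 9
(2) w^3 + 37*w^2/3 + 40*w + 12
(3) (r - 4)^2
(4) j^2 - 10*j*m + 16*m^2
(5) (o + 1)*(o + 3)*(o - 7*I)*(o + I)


(1) = (p - 3)*(p + 3)
(2) = (w + 1/3)*(w + 6)^2
(3) = r^2 - 8*r + 16
(4) = (j - 8*m)*(j - 2*m)
(5) = o^4 + 4*o^3 - 6*I*o^3 + 10*o^2 - 24*I*o^2 + 28*o - 18*I*o + 21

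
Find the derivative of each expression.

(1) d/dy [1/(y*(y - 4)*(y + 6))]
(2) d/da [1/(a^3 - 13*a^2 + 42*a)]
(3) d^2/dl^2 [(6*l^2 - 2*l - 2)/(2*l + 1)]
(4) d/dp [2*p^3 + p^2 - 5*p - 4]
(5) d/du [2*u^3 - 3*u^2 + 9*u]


(1) = (-y*(y - 4) - y*(y + 6) - (y - 4)*(y + 6))/(y^2*(y - 4)^2*(y + 6)^2)
(2) = (-3*a^2 + 26*a - 42)/(a^2*(a^2 - 13*a + 42)^2)
(3) = 4/(8*l^3 + 12*l^2 + 6*l + 1)
(4) = 6*p^2 + 2*p - 5
(5) = 6*u^2 - 6*u + 9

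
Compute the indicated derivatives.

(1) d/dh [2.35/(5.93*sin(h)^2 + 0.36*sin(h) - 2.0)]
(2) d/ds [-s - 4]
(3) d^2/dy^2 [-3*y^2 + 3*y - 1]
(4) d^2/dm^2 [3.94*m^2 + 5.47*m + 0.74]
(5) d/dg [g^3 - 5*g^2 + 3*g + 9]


(1) = -(27.871*sin(h) + 0.846)*cos(h)/(5.93*sin(h)^2 + 0.36*sin(h) - 2.0)^2
(2) = -1
(3) = -6
(4) = 7.88000000000000
(5) = 3*g^2 - 10*g + 3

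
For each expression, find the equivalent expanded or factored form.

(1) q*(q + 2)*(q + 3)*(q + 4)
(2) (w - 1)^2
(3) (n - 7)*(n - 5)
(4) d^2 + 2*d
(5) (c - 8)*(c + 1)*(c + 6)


(1) = q^4 + 9*q^3 + 26*q^2 + 24*q
(2) = w^2 - 2*w + 1
(3) = n^2 - 12*n + 35
(4) = d*(d + 2)
(5) = c^3 - c^2 - 50*c - 48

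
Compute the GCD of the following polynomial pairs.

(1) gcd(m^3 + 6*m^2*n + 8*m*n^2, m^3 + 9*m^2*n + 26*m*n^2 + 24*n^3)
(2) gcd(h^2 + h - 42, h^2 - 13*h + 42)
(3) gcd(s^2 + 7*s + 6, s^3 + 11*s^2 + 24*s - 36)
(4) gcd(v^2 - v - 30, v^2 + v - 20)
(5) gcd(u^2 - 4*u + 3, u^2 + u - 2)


(1) = m^2 + 6*m*n + 8*n^2
(2) = h - 6
(3) = gcd((s + 1)*(s + 6), (s - 1)*(s + 6)^2) = s + 6
(4) = gcd((v - 6)*(v + 5), (v - 4)*(v + 5)) = v + 5
(5) = u - 1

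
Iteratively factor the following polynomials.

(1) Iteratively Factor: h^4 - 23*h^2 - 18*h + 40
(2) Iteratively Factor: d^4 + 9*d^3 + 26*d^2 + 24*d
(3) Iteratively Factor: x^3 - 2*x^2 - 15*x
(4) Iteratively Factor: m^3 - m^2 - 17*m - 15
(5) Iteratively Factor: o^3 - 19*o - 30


(1) = (h + 2)*(h^3 - 2*h^2 - 19*h + 20) = (h + 2)*(h + 4)*(h^2 - 6*h + 5) = (h - 1)*(h + 2)*(h + 4)*(h - 5)
(2) = (d + 2)*(d^3 + 7*d^2 + 12*d) = (d + 2)*(d + 3)*(d^2 + 4*d) = (d + 2)*(d + 3)*(d + 4)*(d)
(3) = (x - 5)*(x^2 + 3*x) = (x - 5)*(x + 3)*(x)
(4) = (m + 1)*(m^2 - 2*m - 15) = (m + 1)*(m + 3)*(m - 5)
(5) = (o + 2)*(o^2 - 2*o - 15) = (o + 2)*(o + 3)*(o - 5)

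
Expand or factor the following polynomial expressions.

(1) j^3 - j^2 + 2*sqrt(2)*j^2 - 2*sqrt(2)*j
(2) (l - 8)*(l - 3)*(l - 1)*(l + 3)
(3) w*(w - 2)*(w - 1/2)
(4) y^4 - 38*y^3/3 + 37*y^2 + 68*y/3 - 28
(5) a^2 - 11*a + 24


(1) = j*(j - 1)*(j + 2*sqrt(2))
(2) = l^4 - 9*l^3 - l^2 + 81*l - 72
(3) = w^3 - 5*w^2/2 + w
(4) = (y - 7)*(y - 6)*(y - 2/3)*(y + 1)
(5) = (a - 8)*(a - 3)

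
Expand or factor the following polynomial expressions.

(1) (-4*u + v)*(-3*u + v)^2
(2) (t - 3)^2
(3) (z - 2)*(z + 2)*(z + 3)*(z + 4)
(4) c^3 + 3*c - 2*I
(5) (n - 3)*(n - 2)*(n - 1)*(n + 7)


(1) = -36*u^3 + 33*u^2*v - 10*u*v^2 + v^3
(2) = t^2 - 6*t + 9
(3) = z^4 + 7*z^3 + 8*z^2 - 28*z - 48
(4) = (c - I)^2*(c + 2*I)
(5) = n^4 + n^3 - 31*n^2 + 71*n - 42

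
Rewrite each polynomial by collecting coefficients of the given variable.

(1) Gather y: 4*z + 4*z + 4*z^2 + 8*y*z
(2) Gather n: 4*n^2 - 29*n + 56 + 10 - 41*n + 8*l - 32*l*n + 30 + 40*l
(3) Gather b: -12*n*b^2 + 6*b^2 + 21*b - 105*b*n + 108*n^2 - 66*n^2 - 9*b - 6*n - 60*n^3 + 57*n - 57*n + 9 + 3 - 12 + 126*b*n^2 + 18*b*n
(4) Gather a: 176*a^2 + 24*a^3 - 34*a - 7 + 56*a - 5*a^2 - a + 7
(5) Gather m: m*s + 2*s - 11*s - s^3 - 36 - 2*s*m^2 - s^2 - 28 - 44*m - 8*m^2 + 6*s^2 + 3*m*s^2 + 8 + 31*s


(1) = 8*y*z + 4*z^2 + 8*z
(2) = 48*l + 4*n^2 + n*(-32*l - 70) + 96
(3) = b^2*(6 - 12*n) + b*(126*n^2 - 87*n + 12) - 60*n^3 + 42*n^2 - 6*n
(4) = 24*a^3 + 171*a^2 + 21*a
(5) = m^2*(-2*s - 8) + m*(3*s^2 + s - 44) - s^3 + 5*s^2 + 22*s - 56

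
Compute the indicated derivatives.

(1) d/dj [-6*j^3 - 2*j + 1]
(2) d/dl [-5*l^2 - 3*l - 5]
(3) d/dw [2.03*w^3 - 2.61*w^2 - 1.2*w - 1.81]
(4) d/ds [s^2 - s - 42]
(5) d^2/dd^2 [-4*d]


(1) = -18*j^2 - 2
(2) = -10*l - 3
(3) = 6.09*w^2 - 5.22*w - 1.2
(4) = 2*s - 1
(5) = 0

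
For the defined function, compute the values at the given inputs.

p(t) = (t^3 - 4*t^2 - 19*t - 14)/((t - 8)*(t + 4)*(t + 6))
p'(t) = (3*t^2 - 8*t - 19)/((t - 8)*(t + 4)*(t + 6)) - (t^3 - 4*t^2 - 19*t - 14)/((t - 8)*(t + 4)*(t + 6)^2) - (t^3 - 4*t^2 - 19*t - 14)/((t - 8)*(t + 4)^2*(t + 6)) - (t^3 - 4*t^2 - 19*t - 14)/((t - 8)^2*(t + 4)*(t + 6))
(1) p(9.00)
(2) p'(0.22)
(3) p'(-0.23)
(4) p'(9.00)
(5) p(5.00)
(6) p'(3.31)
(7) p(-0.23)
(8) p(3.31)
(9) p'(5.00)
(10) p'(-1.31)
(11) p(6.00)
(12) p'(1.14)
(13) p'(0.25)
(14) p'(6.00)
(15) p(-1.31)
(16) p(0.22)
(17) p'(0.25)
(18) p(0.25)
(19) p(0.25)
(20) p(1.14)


(1) = 1.13
(2) = 0.08
(3) = 0.08
(4) = -0.51
(5) = 0.28
(6) = 0.03
(7) = 0.06
(8) = 0.26
(9) = -0.02
(10) = 0.04
(11) = 0.23
(12) = 0.07
(13) = 0.08
(14) = -0.10
(15) = -0.02
(16) = 0.09
(17) = 0.08
(18) = 0.09
(19) = 0.09
(20) = 0.16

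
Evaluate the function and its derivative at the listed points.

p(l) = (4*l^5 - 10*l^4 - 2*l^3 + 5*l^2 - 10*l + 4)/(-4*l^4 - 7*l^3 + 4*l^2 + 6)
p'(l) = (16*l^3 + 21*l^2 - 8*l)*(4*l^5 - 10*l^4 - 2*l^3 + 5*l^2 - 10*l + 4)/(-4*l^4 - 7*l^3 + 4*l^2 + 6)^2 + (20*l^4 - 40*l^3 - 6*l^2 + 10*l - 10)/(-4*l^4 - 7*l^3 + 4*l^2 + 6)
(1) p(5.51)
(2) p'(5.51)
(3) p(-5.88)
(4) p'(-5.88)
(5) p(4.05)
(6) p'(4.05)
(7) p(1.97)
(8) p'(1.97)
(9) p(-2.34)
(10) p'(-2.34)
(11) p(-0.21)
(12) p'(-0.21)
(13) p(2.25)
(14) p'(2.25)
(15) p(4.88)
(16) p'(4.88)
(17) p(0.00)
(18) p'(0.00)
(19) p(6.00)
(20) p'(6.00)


(1) = -2.30
(2) = -0.87
(3) = 12.27
(4) = -0.42
(5) = -1.08
(6) = -0.80
(7) = 0.47
(8) = -0.76
(9) = 214.06
(10) = 6085.56
(11) = 1.01
(12) = -1.52
(13) = 0.27
(14) = -0.71
(15) = -1.76
(16) = -0.84
(17) = 0.67
(18) = -1.67
(19) = -2.72
(20) = -0.88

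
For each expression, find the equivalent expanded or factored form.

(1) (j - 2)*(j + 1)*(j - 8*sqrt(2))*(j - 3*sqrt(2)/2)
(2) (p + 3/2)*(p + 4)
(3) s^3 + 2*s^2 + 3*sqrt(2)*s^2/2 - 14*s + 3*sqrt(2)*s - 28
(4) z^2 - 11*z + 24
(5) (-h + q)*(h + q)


(1) = j^4 - 19*sqrt(2)*j^3/2 - j^3 + 19*sqrt(2)*j^2/2 + 22*j^2 - 24*j + 19*sqrt(2)*j - 48
(2) = p^2 + 11*p/2 + 6
(3) = (s + 2)*(s - 2*sqrt(2))*(s + 7*sqrt(2)/2)
(4) = (z - 8)*(z - 3)
(5) = -h^2 + q^2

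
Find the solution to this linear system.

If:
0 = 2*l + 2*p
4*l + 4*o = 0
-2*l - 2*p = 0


Then:
l = -p
o = p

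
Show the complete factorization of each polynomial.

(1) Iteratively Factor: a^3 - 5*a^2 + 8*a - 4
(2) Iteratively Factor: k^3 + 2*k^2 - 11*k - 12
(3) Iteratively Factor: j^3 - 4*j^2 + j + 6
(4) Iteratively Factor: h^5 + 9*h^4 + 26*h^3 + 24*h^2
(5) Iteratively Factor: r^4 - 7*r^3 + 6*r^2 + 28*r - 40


(1) = (a - 1)*(a^2 - 4*a + 4) = (a - 2)*(a - 1)*(a - 2)
(2) = (k + 4)*(k^2 - 2*k - 3) = (k + 1)*(k + 4)*(k - 3)
(3) = (j + 1)*(j^2 - 5*j + 6) = (j - 2)*(j + 1)*(j - 3)
(4) = (h)*(h^4 + 9*h^3 + 26*h^2 + 24*h) = h*(h + 4)*(h^3 + 5*h^2 + 6*h) = h*(h + 3)*(h + 4)*(h^2 + 2*h) = h^2*(h + 3)*(h + 4)*(h + 2)
(5) = (r - 5)*(r^3 - 2*r^2 - 4*r + 8) = (r - 5)*(r - 2)*(r^2 - 4) = (r - 5)*(r - 2)*(r + 2)*(r - 2)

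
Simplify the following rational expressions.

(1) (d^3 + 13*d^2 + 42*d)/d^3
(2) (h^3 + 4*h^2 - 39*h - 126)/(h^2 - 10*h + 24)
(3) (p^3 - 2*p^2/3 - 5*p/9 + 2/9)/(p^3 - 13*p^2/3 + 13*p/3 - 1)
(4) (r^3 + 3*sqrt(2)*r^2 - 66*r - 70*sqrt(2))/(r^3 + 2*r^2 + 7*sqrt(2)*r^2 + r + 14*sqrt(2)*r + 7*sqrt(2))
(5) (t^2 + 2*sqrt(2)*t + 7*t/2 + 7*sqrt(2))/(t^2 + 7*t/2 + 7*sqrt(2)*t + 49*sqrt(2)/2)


(1) = (d^2 + 13*d + 42)/d^2
(2) = (h^2 + 10*h + 21)/(h - 4)
(3) = (3*p + 2)/(3*p - 9)
(4) = (r^2 - 4*sqrt(2)*r - 10)/(r^2 + 2*r + 1)
(5) = (4*t + 8*sqrt(2))/(4*t + 28*sqrt(2))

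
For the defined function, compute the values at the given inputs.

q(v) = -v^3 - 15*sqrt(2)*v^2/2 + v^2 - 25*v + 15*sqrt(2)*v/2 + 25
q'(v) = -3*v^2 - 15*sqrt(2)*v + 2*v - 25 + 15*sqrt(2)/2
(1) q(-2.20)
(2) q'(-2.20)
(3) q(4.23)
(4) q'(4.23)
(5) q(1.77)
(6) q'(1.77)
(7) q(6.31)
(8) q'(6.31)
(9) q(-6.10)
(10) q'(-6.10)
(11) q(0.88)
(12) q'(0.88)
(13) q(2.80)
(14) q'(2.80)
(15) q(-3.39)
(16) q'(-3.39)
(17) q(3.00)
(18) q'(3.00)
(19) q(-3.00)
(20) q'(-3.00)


(1) = 20.82
(2) = 13.36
(3) = -283.46
(4) = -149.34
(5) = -36.12
(6) = -57.80
(7) = -699.56
(8) = -255.08
(9) = -17.68
(10) = -8.82
(11) = 4.21
(12) = -33.62
(13) = -112.57
(14) = -91.71
(15) = 2.35
(16) = 16.26
(17) = -131.64
(18) = -99.03
(19) = 8.72
(20) = 16.25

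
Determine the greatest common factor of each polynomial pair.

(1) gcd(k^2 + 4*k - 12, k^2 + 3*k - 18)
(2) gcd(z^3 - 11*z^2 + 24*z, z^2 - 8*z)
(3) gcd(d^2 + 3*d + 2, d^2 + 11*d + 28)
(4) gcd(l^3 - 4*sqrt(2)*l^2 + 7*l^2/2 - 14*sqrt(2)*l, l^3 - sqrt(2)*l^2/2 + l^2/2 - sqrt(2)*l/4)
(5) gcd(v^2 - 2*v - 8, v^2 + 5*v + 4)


(1) = gcd((k - 2)*(k + 6), (k - 3)*(k + 6)) = k + 6
(2) = z^2 - 8*z
(3) = 1
(4) = l
(5) = gcd((v - 4)*(v + 2), (v + 1)*(v + 4)) = 1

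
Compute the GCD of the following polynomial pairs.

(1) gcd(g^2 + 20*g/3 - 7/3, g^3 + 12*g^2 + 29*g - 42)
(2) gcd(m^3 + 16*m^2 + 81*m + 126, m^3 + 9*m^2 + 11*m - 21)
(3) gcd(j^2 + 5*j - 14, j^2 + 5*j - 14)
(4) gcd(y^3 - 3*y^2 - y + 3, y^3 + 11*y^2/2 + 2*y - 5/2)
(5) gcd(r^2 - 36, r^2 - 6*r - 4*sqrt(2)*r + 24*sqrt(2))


(1) = g + 7
(2) = gcd((m + 3)*(m + 6)*(m + 7), (m - 1)*(m + 3)*(m + 7)) = m^2 + 10*m + 21
(3) = j^2 + 5*j - 14
(4) = gcd((y - 3)*(y - 1)*(y + 1), (y - 1/2)*(y + 1)*(y + 5)) = y + 1
(5) = gcd((r - 6)*(r + 6), (r - 6)*(r - 4*sqrt(2))) = r - 6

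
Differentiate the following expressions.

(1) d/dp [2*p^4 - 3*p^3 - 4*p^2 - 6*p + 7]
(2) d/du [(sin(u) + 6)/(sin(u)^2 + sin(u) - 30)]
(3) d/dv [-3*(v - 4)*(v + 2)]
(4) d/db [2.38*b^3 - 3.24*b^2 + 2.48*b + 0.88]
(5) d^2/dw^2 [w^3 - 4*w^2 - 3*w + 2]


(1) = 8*p^3 - 9*p^2 - 8*p - 6
(2) = -cos(u)/(sin(u) - 5)^2
(3) = 6 - 6*v
(4) = 7.14*b^2 - 6.48*b + 2.48
(5) = 6*w - 8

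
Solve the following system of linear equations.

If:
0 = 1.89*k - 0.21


Then:
k = 0.11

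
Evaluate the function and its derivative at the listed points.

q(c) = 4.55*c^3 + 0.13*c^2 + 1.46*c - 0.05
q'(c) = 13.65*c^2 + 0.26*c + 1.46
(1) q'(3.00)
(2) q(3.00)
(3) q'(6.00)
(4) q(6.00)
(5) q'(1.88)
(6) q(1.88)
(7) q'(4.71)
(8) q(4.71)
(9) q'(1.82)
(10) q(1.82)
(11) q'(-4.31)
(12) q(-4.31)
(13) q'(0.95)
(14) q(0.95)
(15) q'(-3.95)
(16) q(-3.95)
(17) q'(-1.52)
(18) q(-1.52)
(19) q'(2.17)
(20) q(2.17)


(1) = 125.09
(2) = 128.35
(3) = 494.42
(4) = 996.19
(5) = 50.19
(6) = 33.39
(7) = 305.50
(8) = 485.13
(9) = 47.15
(10) = 30.47
(11) = 253.90
(12) = -368.21
(13) = 14.03
(14) = 5.36
(15) = 213.41
(16) = -284.20
(17) = 32.60
(18) = -17.95
(19) = 66.30
(20) = 50.22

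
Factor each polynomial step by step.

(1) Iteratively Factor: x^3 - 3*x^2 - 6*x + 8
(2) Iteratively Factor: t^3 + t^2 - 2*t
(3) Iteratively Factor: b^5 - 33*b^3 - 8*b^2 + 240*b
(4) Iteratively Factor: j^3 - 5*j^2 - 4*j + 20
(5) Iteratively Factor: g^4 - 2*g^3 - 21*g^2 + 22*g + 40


(1) = (x - 1)*(x^2 - 2*x - 8) = (x - 1)*(x + 2)*(x - 4)
(2) = (t - 1)*(t^2 + 2*t) = (t - 1)*(t + 2)*(t)
(3) = (b - 3)*(b^4 + 3*b^3 - 24*b^2 - 80*b) = (b - 3)*(b + 4)*(b^3 - b^2 - 20*b) = b*(b - 3)*(b + 4)*(b^2 - b - 20) = b*(b - 5)*(b - 3)*(b + 4)*(b + 4)
(4) = (j - 5)*(j^2 - 4) = (j - 5)*(j + 2)*(j - 2)
(5) = (g - 5)*(g^3 + 3*g^2 - 6*g - 8) = (g - 5)*(g + 1)*(g^2 + 2*g - 8) = (g - 5)*(g - 2)*(g + 1)*(g + 4)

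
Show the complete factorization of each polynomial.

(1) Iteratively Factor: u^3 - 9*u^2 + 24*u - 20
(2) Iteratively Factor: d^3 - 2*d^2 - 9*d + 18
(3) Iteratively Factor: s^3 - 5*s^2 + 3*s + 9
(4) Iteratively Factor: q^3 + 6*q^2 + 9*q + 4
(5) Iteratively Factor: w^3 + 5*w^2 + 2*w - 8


(1) = (u - 5)*(u^2 - 4*u + 4) = (u - 5)*(u - 2)*(u - 2)
(2) = (d - 2)*(d^2 - 9) = (d - 2)*(d + 3)*(d - 3)
(3) = (s - 3)*(s^2 - 2*s - 3) = (s - 3)*(s + 1)*(s - 3)
(4) = (q + 1)*(q^2 + 5*q + 4) = (q + 1)*(q + 4)*(q + 1)
(5) = (w + 4)*(w^2 + w - 2) = (w + 2)*(w + 4)*(w - 1)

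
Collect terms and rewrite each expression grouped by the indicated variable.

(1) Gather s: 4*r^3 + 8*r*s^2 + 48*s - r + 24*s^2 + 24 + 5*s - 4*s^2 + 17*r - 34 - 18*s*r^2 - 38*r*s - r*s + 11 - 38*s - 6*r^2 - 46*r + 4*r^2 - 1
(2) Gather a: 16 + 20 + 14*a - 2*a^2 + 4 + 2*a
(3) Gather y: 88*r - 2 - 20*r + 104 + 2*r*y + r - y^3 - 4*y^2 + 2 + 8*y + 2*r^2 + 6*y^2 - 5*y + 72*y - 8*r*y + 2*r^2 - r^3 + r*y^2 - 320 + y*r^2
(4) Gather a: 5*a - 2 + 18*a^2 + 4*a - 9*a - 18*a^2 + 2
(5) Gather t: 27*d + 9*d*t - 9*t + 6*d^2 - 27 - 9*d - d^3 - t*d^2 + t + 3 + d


(1) = 4*r^3 - 2*r^2 - 30*r + s^2*(8*r + 20) + s*(-18*r^2 - 39*r + 15)
(2) = -2*a^2 + 16*a + 40
(3) = -r^3 + 4*r^2 + 69*r - y^3 + y^2*(r + 2) + y*(r^2 - 6*r + 75) - 216
(4) = 0
(5) = -d^3 + 6*d^2 + 19*d + t*(-d^2 + 9*d - 8) - 24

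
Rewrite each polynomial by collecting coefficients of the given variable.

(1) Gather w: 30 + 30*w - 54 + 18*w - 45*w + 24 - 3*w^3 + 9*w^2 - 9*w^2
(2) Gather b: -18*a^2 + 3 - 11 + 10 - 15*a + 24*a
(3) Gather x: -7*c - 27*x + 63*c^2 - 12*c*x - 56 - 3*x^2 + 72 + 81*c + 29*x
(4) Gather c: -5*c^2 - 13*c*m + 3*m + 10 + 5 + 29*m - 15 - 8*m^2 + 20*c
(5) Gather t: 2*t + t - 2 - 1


(1) = -3*w^3 + 3*w
(2) = -18*a^2 + 9*a + 2
(3) = 63*c^2 + 74*c - 3*x^2 + x*(2 - 12*c) + 16
(4) = -5*c^2 + c*(20 - 13*m) - 8*m^2 + 32*m
(5) = 3*t - 3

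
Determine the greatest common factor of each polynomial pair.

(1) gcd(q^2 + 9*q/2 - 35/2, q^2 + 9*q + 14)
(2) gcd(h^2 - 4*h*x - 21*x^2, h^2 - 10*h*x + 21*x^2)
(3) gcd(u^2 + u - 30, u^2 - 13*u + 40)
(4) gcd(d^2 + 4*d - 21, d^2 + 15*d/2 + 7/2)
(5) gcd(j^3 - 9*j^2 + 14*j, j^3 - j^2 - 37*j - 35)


(1) = q + 7
(2) = gcd((h - 7*x)*(h + 3*x), (h - 7*x)*(h - 3*x)) = -h + 7*x
(3) = u - 5
(4) = d + 7
(5) = gcd(j*(j - 7)*(j - 2), (j - 7)*(j + 1)*(j + 5)) = j - 7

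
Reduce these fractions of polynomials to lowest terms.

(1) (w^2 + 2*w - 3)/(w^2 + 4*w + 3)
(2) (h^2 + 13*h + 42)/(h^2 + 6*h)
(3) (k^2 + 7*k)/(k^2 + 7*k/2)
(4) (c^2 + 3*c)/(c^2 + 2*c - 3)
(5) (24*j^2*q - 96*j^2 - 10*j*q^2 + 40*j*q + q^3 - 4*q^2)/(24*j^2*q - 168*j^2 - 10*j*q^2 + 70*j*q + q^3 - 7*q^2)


(1) = (w - 1)/(w + 1)
(2) = (h + 7)/h
(3) = (2*k + 14)/(2*k + 7)
(4) = c/(c - 1)
(5) = (q - 4)/(q - 7)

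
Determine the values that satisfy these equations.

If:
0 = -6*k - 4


Then:
k = -2/3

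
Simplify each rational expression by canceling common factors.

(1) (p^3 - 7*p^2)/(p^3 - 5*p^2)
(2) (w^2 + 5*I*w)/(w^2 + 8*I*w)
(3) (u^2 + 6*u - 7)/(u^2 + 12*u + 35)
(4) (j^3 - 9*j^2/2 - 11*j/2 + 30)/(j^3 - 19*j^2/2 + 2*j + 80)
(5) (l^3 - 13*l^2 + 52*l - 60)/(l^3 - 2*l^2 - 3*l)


(1) = (p - 7)/(p - 5)
(2) = (w + 5*I)/(w + 8*I)
(3) = (u - 1)/(u + 5)
(4) = (j - 3)/(j - 8)
(5) = (l^3 - 13*l^2 + 52*l - 60)/(l^3 - 2*l^2 - 3*l)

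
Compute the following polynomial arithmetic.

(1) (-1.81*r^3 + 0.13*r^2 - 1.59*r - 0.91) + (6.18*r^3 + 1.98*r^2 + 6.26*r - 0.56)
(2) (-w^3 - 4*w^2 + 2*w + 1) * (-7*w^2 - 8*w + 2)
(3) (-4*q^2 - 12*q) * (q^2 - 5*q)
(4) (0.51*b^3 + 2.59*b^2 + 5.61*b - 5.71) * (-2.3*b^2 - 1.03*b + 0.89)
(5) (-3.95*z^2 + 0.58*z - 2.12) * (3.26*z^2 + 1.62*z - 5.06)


(1) = 4.37*r^3 + 2.11*r^2 + 4.67*r - 1.47
(2) = 7*w^5 + 36*w^4 + 16*w^3 - 31*w^2 - 4*w + 2
(3) = -4*q^4 + 8*q^3 + 60*q^2
(4) = -1.173*b^5 - 6.4823*b^4 - 15.1168*b^3 + 9.6598*b^2 + 10.8742*b - 5.0819
(5) = -12.877*z^4 - 4.5082*z^3 + 14.0154*z^2 - 6.3692*z + 10.7272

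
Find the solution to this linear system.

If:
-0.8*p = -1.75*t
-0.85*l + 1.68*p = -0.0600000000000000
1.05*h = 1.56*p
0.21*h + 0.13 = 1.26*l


Then:
h = 0.03
l = 0.11
p = 0.02
t = 0.01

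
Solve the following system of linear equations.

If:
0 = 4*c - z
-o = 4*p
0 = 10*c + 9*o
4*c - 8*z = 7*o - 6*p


Then:
c = 0
o = 0
p = 0
z = 0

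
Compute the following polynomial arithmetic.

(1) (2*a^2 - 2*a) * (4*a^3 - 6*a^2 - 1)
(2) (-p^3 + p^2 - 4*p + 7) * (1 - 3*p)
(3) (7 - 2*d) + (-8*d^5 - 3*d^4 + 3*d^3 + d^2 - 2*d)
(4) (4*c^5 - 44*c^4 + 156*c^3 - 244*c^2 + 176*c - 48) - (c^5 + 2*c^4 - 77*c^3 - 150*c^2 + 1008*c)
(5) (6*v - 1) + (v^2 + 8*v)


(1) = 8*a^5 - 20*a^4 + 12*a^3 - 2*a^2 + 2*a
(2) = 3*p^4 - 4*p^3 + 13*p^2 - 25*p + 7
(3) = -8*d^5 - 3*d^4 + 3*d^3 + d^2 - 4*d + 7
(4) = 3*c^5 - 46*c^4 + 233*c^3 - 94*c^2 - 832*c - 48
(5) = v^2 + 14*v - 1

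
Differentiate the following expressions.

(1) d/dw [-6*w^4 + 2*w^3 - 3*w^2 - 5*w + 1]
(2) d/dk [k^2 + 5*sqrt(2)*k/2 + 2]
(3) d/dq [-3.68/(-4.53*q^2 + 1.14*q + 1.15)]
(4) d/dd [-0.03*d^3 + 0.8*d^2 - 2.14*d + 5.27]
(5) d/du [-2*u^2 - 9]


(1) = -24*w^3 + 6*w^2 - 6*w - 5
(2) = 2*k + 5*sqrt(2)/2
(3) = (4.1952 - 33.3408*q)/(-4.53*q^2 + 1.14*q + 1.15)^2
(4) = -0.09*d^2 + 1.6*d - 2.14
(5) = -4*u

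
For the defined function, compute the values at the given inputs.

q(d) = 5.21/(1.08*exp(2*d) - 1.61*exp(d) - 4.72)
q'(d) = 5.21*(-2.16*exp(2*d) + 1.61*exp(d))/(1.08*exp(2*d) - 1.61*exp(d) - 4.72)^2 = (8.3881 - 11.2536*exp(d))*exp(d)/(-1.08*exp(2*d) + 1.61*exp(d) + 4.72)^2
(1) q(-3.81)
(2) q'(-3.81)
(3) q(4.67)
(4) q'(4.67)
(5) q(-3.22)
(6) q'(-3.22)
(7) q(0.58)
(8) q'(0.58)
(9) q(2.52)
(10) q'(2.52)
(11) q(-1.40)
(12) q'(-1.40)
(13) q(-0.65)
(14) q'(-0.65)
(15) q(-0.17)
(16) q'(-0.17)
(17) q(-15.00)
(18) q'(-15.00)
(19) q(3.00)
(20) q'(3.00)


(1) = -1.10
(2) = 0.01
(3) = 0.00
(4) = -0.00
(5) = -1.09
(6) = 0.01
(7) = -1.26
(8) = -1.21
(9) = 0.04
(10) = -0.08
(11) = -1.03
(12) = 0.05
(13) = -0.99
(14) = 0.05
(15) = -0.98
(16) = -0.03
(17) = -1.10
(18) = 0.00
(19) = 0.01
(20) = -0.03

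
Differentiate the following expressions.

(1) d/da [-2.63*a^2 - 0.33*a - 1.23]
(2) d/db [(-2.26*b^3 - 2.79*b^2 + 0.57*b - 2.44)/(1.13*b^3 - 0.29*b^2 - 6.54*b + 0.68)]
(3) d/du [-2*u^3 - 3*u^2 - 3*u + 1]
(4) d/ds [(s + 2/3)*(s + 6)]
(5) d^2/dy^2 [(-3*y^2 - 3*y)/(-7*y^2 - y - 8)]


(1) = -5.26*a - 0.33
(2) = (3.8081*b^4 + 28.2726*b^3 + 22.0731*b^2 - 5.2096*b - 15.57)/(1.2769*b^6 - 0.6554*b^5 - 14.6963*b^4 + 5.33*b^3 + 42.3772*b^2 - 8.8944*b + 0.4624)
(3) = -6*u^2 - 6*u - 3
(4) = 2*s + 20/3
(5) = 84*(3*y^3 - 12*y^2 - 12*y + 4)/(343*y^6 + 147*y^5 + 1197*y^4 + 337*y^3 + 1368*y^2 + 192*y + 512)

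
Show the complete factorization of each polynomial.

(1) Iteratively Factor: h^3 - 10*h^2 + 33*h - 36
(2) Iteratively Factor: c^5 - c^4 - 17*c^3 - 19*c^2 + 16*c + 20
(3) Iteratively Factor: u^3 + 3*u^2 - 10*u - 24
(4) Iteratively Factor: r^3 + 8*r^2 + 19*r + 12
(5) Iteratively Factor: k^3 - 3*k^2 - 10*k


(1) = (h - 3)*(h^2 - 7*h + 12) = (h - 3)^2*(h - 4)
(2) = (c + 2)*(c^4 - 3*c^3 - 11*c^2 + 3*c + 10) = (c - 1)*(c + 2)*(c^3 - 2*c^2 - 13*c - 10) = (c - 5)*(c - 1)*(c + 2)*(c^2 + 3*c + 2) = (c - 5)*(c - 1)*(c + 2)^2*(c + 1)
(3) = (u + 2)*(u^2 + u - 12) = (u + 2)*(u + 4)*(u - 3)
(4) = (r + 4)*(r^2 + 4*r + 3) = (r + 3)*(r + 4)*(r + 1)
(5) = (k + 2)*(k^2 - 5*k) = (k - 5)*(k + 2)*(k)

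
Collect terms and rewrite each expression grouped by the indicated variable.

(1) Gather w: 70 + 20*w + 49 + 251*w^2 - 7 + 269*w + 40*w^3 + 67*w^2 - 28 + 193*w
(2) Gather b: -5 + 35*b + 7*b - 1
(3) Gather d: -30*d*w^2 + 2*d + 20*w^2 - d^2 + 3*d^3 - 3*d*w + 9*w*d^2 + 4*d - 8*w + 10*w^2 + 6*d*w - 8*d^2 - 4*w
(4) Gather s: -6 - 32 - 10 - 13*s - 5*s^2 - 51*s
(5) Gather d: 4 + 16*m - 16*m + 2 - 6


(1) = 40*w^3 + 318*w^2 + 482*w + 84
(2) = 42*b - 6
(3) = 3*d^3 + d^2*(9*w - 9) + d*(-30*w^2 + 3*w + 6) + 30*w^2 - 12*w
(4) = -5*s^2 - 64*s - 48
(5) = 0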